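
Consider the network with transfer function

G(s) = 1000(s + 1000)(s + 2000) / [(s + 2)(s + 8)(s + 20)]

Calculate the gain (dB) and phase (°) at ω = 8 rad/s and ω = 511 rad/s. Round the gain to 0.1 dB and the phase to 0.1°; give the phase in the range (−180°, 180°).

At s = jω = j8:
zero (s+1000): 1000 + j8 → |·| = √(1000²+8²) = √1000064 ≈ 1000, ∠ = arctan(8/1000) ≈ 0.46°
zero (s+2000): 2000 + j8 → |·| = √(2000²+8²) = √4000064 ≈ 2000, ∠ = arctan(8/2000) ≈ 0.23°
pole (s+2): 2 + j8 → |·| = √(2²+8²) = √68 ≈ 8.2462, ∠ = arctan(8/2) ≈ 75.96°
pole (s+8): 8 + j8 → |·| = √(8²+8²) = √128 ≈ 11.314, ∠ = arctan(8/8) ≈ 45.00°
pole (s+20): 20 + j8 → |·| = √(20²+8²) = √464 ≈ 21.541, ∠ = arctan(8/20) ≈ 21.80°
|G| = 1000 · 2e+06 / 2009.7 ≈ 9.9517e+05
Gain = 20 log₁₀(9.9517e+05) ≈ 119.96 dB
∠G = 0.69° − 142.76° = -142.07°

At s = jω = j511:
zero (s+1000): 1000 + j511 → |·| = √(1000²+511²) = √1261121 ≈ 1123, ∠ = arctan(511/1000) ≈ 27.07°
zero (s+2000): 2000 + j511 → |·| = √(2000²+511²) = √4261121 ≈ 2064.2, ∠ = arctan(511/2000) ≈ 14.33°
pole (s+2): 2 + j511 → |·| = √(2²+511²) = √261125 ≈ 511, ∠ = arctan(511/2) ≈ 89.78°
pole (s+8): 8 + j511 → |·| = √(8²+511²) = √261185 ≈ 511.06, ∠ = arctan(511/8) ≈ 89.10°
pole (s+20): 20 + j511 → |·| = √(20²+511²) = √261521 ≈ 511.39, ∠ = arctan(511/20) ≈ 87.76°
|G| = 1000 · 2.3181e+06 / 1.3355e+08 ≈ 17.358
Gain = 20 log₁₀(17.358) ≈ 24.79 dB
∠G = 41.40° − 266.64° = -225.24° ≡ 134.76° (principal value)

ω = 8: 120.0 dB, -142.1°; ω = 511: 24.8 dB, 134.8°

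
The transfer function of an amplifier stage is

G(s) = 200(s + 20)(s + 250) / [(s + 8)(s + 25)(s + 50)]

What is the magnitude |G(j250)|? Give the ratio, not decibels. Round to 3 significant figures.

1.11

At s = jω = j250:
zero (s+20): 20 + j250 → |·| = √(20²+250²) = √62900 ≈ 250.8, ∠ = arctan(250/20) ≈ 85.43°
zero (s+250): 250 + j250 → |·| = √(250²+250²) = √125000 ≈ 353.55, ∠ = arctan(250/250) ≈ 45.00°
pole (s+8): 8 + j250 → |·| = √(8²+250²) = √62564 ≈ 250.13, ∠ = arctan(250/8) ≈ 88.17°
pole (s+25): 25 + j250 → |·| = √(25²+250²) = √63125 ≈ 251.25, ∠ = arctan(250/25) ≈ 84.29°
pole (s+50): 50 + j250 → |·| = √(50²+250²) = √65000 ≈ 254.95, ∠ = arctan(250/50) ≈ 78.69°
|G| = 200 · 88670 / 1.6022e+07 ≈ 1.1069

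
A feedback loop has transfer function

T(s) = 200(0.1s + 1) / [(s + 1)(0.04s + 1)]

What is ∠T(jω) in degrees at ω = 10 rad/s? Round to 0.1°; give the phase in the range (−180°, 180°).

At ω = 10 rad/s:
zero (1 + j10·0.1) = 1 + j1 → |·| ≈ 1.4142, ∠ ≈ 45.00°
pole (1 + j10·1) = 1 + j10 → |·| ≈ 10.05, ∠ ≈ 84.29°
pole (1 + j10·0.04) = 1 + j0.4 → |·| ≈ 1.077, ∠ ≈ 21.80°
∠T = (45.00°) − (84.29° + 21.80°) = -61.09°

-61.1°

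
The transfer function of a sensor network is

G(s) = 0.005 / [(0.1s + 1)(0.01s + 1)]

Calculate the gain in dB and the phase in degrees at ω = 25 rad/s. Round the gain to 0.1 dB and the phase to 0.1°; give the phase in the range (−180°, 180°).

-54.9 dB, -82.2°

At ω = 25 rad/s:
pole (1 + j25·0.1) = 1 + j2.5 → |·| ≈ 2.6926, ∠ ≈ 68.20°
pole (1 + j25·0.01) = 1 + j0.25 → |·| ≈ 1.0308, ∠ ≈ 14.04°
|G| = 0.005 · 1 / (2.6926 · 1.0308) ≈ 0.0018015
Gain = 20 log₁₀(0.0018015) ≈ -54.89 dB
∠G = (0°) − (68.20° + 14.04°) = -82.24°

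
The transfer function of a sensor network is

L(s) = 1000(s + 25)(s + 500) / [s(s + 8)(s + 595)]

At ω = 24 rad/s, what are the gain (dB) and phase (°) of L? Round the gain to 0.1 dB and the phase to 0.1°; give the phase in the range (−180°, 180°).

33.6 dB, -117.3°

At s = jω = j24:
zero (s+25): 25 + j24 → |·| = √(25²+24²) = √1201 ≈ 34.655, ∠ = arctan(24/25) ≈ 43.83°
zero (s+500): 500 + j24 → |·| = √(500²+24²) = √250576 ≈ 500.58, ∠ = arctan(24/500) ≈ 2.75°
pole (s+8): 8 + j24 → |·| = √(8²+24²) = √640 ≈ 25.298, ∠ = arctan(24/8) ≈ 71.57°
pole (s+595): 595 + j24 → |·| = √(595²+24²) = √354601 ≈ 595.48, ∠ = arctan(24/595) ≈ 2.31°
pole at origin: |s| = 24, ∠ = 90.00° (in denominator)
|L| = 1000 · 17348 / 3.6155e+05 ≈ 47.982
Gain = 20 log₁₀(47.982) ≈ 33.62 dB
∠L = 46.58° − 163.88° = -117.30°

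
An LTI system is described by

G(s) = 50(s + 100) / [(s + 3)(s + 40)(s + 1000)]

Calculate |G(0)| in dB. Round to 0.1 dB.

-27.6 dB

G(0) = 50·100 / (3·40·1000) ≈ 0.041667
20 log₁₀(0.041667) ≈ -27.60 dB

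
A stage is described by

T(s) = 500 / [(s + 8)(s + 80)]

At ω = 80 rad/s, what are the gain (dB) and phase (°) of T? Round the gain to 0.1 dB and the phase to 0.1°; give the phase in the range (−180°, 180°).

At s = jω = j80:
pole (s+8): 8 + j80 → |·| = √(8²+80²) = √6464 ≈ 80.399, ∠ = arctan(80/8) ≈ 84.29°
pole (s+80): 80 + j80 → |·| = √(80²+80²) = √12800 ≈ 113.14, ∠ = arctan(80/80) ≈ 45.00°
|T| = 500 / 9096.3 ≈ 0.054967
Gain = 20 log₁₀(0.054967) ≈ -25.20 dB
∠T = 0.00° − 129.29° = -129.29°

-25.2 dB, -129.3°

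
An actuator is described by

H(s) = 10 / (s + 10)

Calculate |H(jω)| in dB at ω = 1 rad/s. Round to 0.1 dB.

-0.0 dB

Substitute s = j1:
Numerator: 10 = 10 + j0
Denominator: (j1) + 10 = 10 + j1
|N| = √(10² + 0²) ≈ 10, ∠N ≈ 0.00°
|D| = √(10² + 1²) ≈ 10.05, ∠D ≈ 5.71°
|H| = 10 / 10.05 ≈ 0.99502
Gain = 20 log₁₀(0.99502) ≈ -0.04 dB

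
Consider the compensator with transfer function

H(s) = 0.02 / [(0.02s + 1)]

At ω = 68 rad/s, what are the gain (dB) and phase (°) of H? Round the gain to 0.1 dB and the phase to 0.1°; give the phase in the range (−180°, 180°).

At ω = 68 rad/s:
pole (1 + j68·0.02) = 1 + j1.36 → |·| ≈ 1.6881, ∠ ≈ 53.67°
|H| = 0.02 · 1 / (1.6881) ≈ 0.011848
Gain = 20 log₁₀(0.011848) ≈ -38.53 dB
∠H = (0°) − (53.67°) = -53.67°

-38.5 dB, -53.7°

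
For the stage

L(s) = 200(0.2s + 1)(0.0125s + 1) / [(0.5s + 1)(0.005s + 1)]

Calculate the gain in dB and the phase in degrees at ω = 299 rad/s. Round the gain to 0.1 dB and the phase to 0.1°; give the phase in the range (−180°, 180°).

At ω = 299 rad/s:
zero (1 + j299·0.2) = 1 + j59.8 → |·| ≈ 59.808, ∠ ≈ 89.04°
zero (1 + j299·0.0125) = 1 + j3.7375 → |·| ≈ 3.869, ∠ ≈ 75.02°
pole (1 + j299·0.5) = 1 + j149.5 → |·| ≈ 149.5, ∠ ≈ 89.62°
pole (1 + j299·0.005) = 1 + j1.495 → |·| ≈ 1.7986, ∠ ≈ 56.22°
|L| = 200 · 59.808 · 3.869 / (149.5 · 1.7986) ≈ 172.11
Gain = 20 log₁₀(172.11) ≈ 44.72 dB
∠L = (89.04° + 75.02°) − (89.62° + 56.22°) = 18.22°

44.7 dB, 18.2°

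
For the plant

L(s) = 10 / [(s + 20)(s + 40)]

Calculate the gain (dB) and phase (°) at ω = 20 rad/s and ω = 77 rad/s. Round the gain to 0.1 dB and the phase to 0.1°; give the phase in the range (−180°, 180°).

At s = jω = j20:
pole (s+20): 20 + j20 → |·| = √(20²+20²) = √800 ≈ 28.284, ∠ = arctan(20/20) ≈ 45.00°
pole (s+40): 40 + j20 → |·| = √(40²+20²) = √2000 ≈ 44.721, ∠ = arctan(20/40) ≈ 26.57°
|L| = 10 / 1264.9 ≈ 0.0079058
Gain = 20 log₁₀(0.0079058) ≈ -42.04 dB
∠L = 0.00° − 71.57° = -71.57°

At s = jω = j77:
pole (s+20): 20 + j77 → |·| = √(20²+77²) = √6329 ≈ 79.555, ∠ = arctan(77/20) ≈ 75.44°
pole (s+40): 40 + j77 → |·| = √(40²+77²) = √7529 ≈ 86.77, ∠ = arctan(77/40) ≈ 62.55°
|L| = 10 / 6903 ≈ 0.0014486
Gain = 20 log₁₀(0.0014486) ≈ -56.78 dB
∠L = 0.00° − 137.99° = -137.99°

ω = 20: -42.0 dB, -71.6°; ω = 77: -56.8 dB, -138.0°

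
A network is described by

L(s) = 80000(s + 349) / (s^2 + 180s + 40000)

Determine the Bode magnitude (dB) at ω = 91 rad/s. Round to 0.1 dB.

At s = jω = j91:
zero (s+349): 349 + j91 → |·| = √(349²+91²) = √130082 ≈ 360.67, ∠ = arctan(91/349) ≈ 14.61°
quadratic: (j91)² + 180·j91 + 40000 = 31719 + j16380 → |·| ≈ 35699, ∠ ≈ 27.31°
|L| = 80000 · 360.67 / 35699 ≈ 808.25
Gain = 20 log₁₀(808.25) ≈ 58.15 dB

58.2 dB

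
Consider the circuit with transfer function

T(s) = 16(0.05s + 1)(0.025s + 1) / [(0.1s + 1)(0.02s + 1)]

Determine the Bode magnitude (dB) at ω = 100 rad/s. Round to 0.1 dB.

At ω = 100 rad/s:
zero (1 + j100·0.05) = 1 + j5 → |·| ≈ 5.099, ∠ ≈ 78.69°
zero (1 + j100·0.025) = 1 + j2.5 → |·| ≈ 2.6926, ∠ ≈ 68.20°
pole (1 + j100·0.1) = 1 + j10 → |·| ≈ 10.05, ∠ ≈ 84.29°
pole (1 + j100·0.02) = 1 + j2 → |·| ≈ 2.2361, ∠ ≈ 63.43°
|T| = 16 · 5.099 · 2.6926 / (10.05 · 2.2361) ≈ 9.7751
Gain = 20 log₁₀(9.7751) ≈ 19.80 dB

19.8 dB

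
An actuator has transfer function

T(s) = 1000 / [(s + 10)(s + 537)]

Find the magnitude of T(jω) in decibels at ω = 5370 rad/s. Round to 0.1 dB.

At s = jω = j5370:
pole (s+10): 10 + j5370 → |·| = √(10²+5370²) = √28837000 ≈ 5370, ∠ = arctan(5370/10) ≈ 89.89°
pole (s+537): 537 + j5370 → |·| = √(537²+5370²) = √29125269 ≈ 5396.8, ∠ = arctan(5370/537) ≈ 84.29°
|T| = 1000 / 2.8981e+07 ≈ 3.4505e-05
Gain = 20 log₁₀(3.4505e-05) ≈ -89.24 dB

-89.2 dB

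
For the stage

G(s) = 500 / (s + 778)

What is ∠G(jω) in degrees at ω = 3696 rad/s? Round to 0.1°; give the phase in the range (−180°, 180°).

-78.1°

Substitute s = j3696:
Numerator: 500 = 500 + j0
Denominator: (j3696) + 778 = 778 + j3696
|N| = √(500² + 0²) ≈ 500, ∠N ≈ 0.00°
|D| = √(778² + 3696²) ≈ 3777, ∠D ≈ 78.11°
∠G = 0.00° − 78.11° = -78.11°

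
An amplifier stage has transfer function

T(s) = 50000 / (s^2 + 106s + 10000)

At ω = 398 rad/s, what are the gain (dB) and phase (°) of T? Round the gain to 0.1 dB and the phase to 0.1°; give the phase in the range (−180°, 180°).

-9.8 dB, -164.1°

At s = jω = j398:
quadratic: (j398)² + 106·j398 + 10000 = -148404 + j42188 → |·| ≈ 1.5428e+05, ∠ ≈ 164.13°
|T| = 50000 / 1.5428e+05 ≈ 0.32409
Gain = 20 log₁₀(0.32409) ≈ -9.79 dB
∠T = 0.00° − 164.13° = -164.13°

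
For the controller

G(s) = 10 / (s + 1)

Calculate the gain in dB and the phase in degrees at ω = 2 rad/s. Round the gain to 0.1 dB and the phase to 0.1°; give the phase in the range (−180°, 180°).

13.0 dB, -63.4°

At s = jω = j2:
pole (s+1): 1 + j2 → |·| = √(1²+2²) = √5 ≈ 2.2361, ∠ = arctan(2/1) ≈ 63.43°
|G| = 10 / 2.2361 ≈ 4.4721
Gain = 20 log₁₀(4.4721) ≈ 13.01 dB
∠G = 0.00° − 63.43° = -63.43°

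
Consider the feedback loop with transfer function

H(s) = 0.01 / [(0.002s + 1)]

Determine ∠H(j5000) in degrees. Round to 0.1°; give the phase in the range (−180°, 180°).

At ω = 5000 rad/s:
pole (1 + j5000·0.002) = 1 + j10 → |·| ≈ 10.05, ∠ ≈ 84.29°
∠H = (0°) − (84.29°) = -84.29°

-84.3°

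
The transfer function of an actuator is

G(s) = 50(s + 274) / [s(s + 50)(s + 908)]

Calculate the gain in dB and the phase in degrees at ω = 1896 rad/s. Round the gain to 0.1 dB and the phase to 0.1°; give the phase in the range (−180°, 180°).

At s = jω = j1896:
zero (s+274): 274 + j1896 → |·| = √(274²+1896²) = √3669892 ≈ 1915.7, ∠ = arctan(1896/274) ≈ 81.78°
pole (s+50): 50 + j1896 → |·| = √(50²+1896²) = √3597316 ≈ 1896.7, ∠ = arctan(1896/50) ≈ 88.49°
pole (s+908): 908 + j1896 → |·| = √(908²+1896²) = √4419280 ≈ 2102.2, ∠ = arctan(1896/908) ≈ 64.41°
pole at origin: |s| = 1896, ∠ = 90.00° (in denominator)
|G| = 50 · 1915.7 / 7.5598e+09 ≈ 1.267e-05
Gain = 20 log₁₀(1.267e-05) ≈ -97.94 dB
∠G = 81.78° − 242.90° = -161.12°

-97.9 dB, -161.1°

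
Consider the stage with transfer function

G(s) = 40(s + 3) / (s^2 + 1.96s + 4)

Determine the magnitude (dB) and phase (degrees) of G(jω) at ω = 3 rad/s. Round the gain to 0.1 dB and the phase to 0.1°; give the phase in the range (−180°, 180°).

26.8 dB, -85.4°

At s = jω = j3:
zero (s+3): 3 + j3 → |·| = √(3²+3²) = √18 ≈ 4.2426, ∠ = arctan(3/3) ≈ 45.00°
quadratic: (j3)² + 1.96·j3 + 4 = -5 + j5.88 → |·| ≈ 7.7184, ∠ ≈ 130.38°
|G| = 40 · 4.2426 / 7.7184 ≈ 21.987
Gain = 20 log₁₀(21.987) ≈ 26.84 dB
∠G = 45.00° − 130.38° = -85.38°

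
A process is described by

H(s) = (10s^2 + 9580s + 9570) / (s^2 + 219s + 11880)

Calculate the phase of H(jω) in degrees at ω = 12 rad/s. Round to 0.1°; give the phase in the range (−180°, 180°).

Substitute s = j12:
Numerator: 10(j12)^2 + 9580(j12) + 9570 = 8130 + j114960
Denominator: (j12)^2 + 219(j12) + 11880 = 11736 + j2628
|N| = √(8130² + 114960²) ≈ 1.1525e+05, ∠N ≈ 85.95°
|D| = √(11736² + 2628²) ≈ 12027, ∠D ≈ 12.62°
∠H = 85.95° − 12.62° = 73.33°

73.3°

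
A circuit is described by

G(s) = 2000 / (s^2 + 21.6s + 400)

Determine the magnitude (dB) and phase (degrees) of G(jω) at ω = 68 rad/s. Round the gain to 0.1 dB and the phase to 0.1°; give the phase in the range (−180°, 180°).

At s = jω = j68:
quadratic: (j68)² + 21.6·j68 + 400 = -4224 + j1468.8 → |·| ≈ 4472.1, ∠ ≈ 160.83°
|G| = 2000 / 4472.1 ≈ 0.44722
Gain = 20 log₁₀(0.44722) ≈ -6.99 dB
∠G = 0.00° − 160.83° = -160.83°

-7.0 dB, -160.8°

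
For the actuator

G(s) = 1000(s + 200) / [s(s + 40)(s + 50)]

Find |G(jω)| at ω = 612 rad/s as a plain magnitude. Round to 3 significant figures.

At s = jω = j612:
zero (s+200): 200 + j612 → |·| = √(200²+612²) = √414544 ≈ 643.85, ∠ = arctan(612/200) ≈ 71.90°
pole (s+40): 40 + j612 → |·| = √(40²+612²) = √376144 ≈ 613.31, ∠ = arctan(612/40) ≈ 86.26°
pole (s+50): 50 + j612 → |·| = √(50²+612²) = √377044 ≈ 614.04, ∠ = arctan(612/50) ≈ 85.33°
pole at origin: |s| = 612, ∠ = 90.00° (in denominator)
|G| = 1000 · 643.85 / 2.3048e+08 ≈ 0.0027935

0.00279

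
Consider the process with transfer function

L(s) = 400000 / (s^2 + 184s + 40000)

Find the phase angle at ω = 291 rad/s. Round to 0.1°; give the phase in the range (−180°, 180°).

At s = jω = j291:
quadratic: (j291)² + 184·j291 + 40000 = -44681 + j53544 → |·| ≈ 69738, ∠ ≈ 129.84°
∠L = 0.00° − 129.84° = -129.84°

-129.8°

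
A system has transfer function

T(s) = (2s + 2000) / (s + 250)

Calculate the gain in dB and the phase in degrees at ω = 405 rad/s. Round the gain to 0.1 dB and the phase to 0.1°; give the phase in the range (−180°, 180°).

13.1 dB, -36.3°

Substitute s = j405:
Numerator: 2(j405) + 2000 = 2000 + j810
Denominator: (j405) + 250 = 250 + j405
|N| = √(2000² + 810²) ≈ 2157.8, ∠N ≈ 22.05°
|D| = √(250² + 405²) ≈ 475.95, ∠D ≈ 58.31°
|T| = 2157.8 / 475.95 ≈ 4.5337
Gain = 20 log₁₀(4.5337) ≈ 13.13 dB
∠T = 22.05° − 58.31° = -36.26°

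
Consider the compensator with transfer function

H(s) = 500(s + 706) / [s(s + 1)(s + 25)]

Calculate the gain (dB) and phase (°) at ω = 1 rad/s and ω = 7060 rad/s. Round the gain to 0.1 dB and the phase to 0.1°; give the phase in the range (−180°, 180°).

ω = 1: 80.0 dB, -137.2°; ω = 7060: -99.9 dB, 174.5°

At s = jω = j1:
zero (s+706): 706 + j1 → |·| = √(706²+1²) = √498437 ≈ 706, ∠ = arctan(1/706) ≈ 0.08°
pole (s+1): 1 + j1 → |·| = √(1²+1²) = √2 ≈ 1.4142, ∠ = arctan(1/1) ≈ 45.00°
pole (s+25): 25 + j1 → |·| = √(25²+1²) = √626 ≈ 25.02, ∠ = arctan(1/25) ≈ 2.29°
pole at origin: |s| = 1, ∠ = 90.00° (in denominator)
|H| = 500 · 706 / 35.383 ≈ 9976.5
Gain = 20 log₁₀(9976.5) ≈ 79.98 dB
∠H = 0.08° − 137.29° = -137.21°

At s = jω = j7060:
zero (s+706): 706 + j7060 → |·| = √(706²+7060²) = √50342036 ≈ 7095.2, ∠ = arctan(7060/706) ≈ 84.29°
pole (s+1): 1 + j7060 → |·| = √(1²+7060²) = √49843601 ≈ 7060, ∠ = arctan(7060/1) ≈ 89.99°
pole (s+25): 25 + j7060 → |·| = √(25²+7060²) = √49844225 ≈ 7060, ∠ = arctan(7060/25) ≈ 89.80°
pole at origin: |s| = 7060, ∠ = 90.00° (in denominator)
|H| = 500 · 7095.2 / 3.519e+11 ≈ 1.0081e-05
Gain = 20 log₁₀(1.0081e-05) ≈ -99.93 dB
∠H = 84.29° − 269.79° = -185.50° ≡ 174.50° (principal value)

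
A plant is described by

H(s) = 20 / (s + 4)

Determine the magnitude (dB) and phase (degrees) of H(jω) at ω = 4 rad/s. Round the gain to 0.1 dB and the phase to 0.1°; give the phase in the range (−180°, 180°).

Substitute s = j4:
Numerator: 20 = 20 + j0
Denominator: (j4) + 4 = 4 + j4
|N| = √(20² + 0²) ≈ 20, ∠N ≈ 0.00°
|D| = √(4² + 4²) ≈ 5.6569, ∠D ≈ 45.00°
|H| = 20 / 5.6569 ≈ 3.5355
Gain = 20 log₁₀(3.5355) ≈ 10.97 dB
∠H = 0.00° − 45.00° = -45.00°

11.0 dB, -45.0°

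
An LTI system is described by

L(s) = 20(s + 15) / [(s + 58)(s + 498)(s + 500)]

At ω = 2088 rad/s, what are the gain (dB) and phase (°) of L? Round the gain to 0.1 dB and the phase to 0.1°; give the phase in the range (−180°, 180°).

At s = jω = j2088:
zero (s+15): 15 + j2088 → |·| = √(15²+2088²) = √4359969 ≈ 2088.1, ∠ = arctan(2088/15) ≈ 89.59°
pole (s+58): 58 + j2088 → |·| = √(58²+2088²) = √4363108 ≈ 2088.8, ∠ = arctan(2088/58) ≈ 88.41°
pole (s+498): 498 + j2088 → |·| = √(498²+2088²) = √4607748 ≈ 2146.6, ∠ = arctan(2088/498) ≈ 76.59°
pole (s+500): 500 + j2088 → |·| = √(500²+2088²) = √4609744 ≈ 2147, ∠ = arctan(2088/500) ≈ 76.53°
|L| = 20 · 2088.1 / 9.6268e+09 ≈ 4.3381e-06
Gain = 20 log₁₀(4.3381e-06) ≈ -107.25 dB
∠L = 89.59° − 241.53° = -151.94°

-107.3 dB, -151.9°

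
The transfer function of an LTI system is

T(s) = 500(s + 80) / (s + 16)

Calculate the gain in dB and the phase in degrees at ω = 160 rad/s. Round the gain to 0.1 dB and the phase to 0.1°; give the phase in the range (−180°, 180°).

54.9 dB, -20.9°

At s = jω = j160:
zero (s+80): 80 + j160 → |·| = √(80²+160²) = √32000 ≈ 178.89, ∠ = arctan(160/80) ≈ 63.43°
pole (s+16): 16 + j160 → |·| = √(16²+160²) = √25856 ≈ 160.8, ∠ = arctan(160/16) ≈ 84.29°
|T| = 500 · 178.89 / 160.8 ≈ 556.25
Gain = 20 log₁₀(556.25) ≈ 54.91 dB
∠T = 63.43° − 84.29° = -20.86°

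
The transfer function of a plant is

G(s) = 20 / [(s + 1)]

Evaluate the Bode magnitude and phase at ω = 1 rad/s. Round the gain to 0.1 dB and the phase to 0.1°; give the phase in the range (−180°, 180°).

At ω = 1 rad/s:
pole (1 + j1·1) = 1 + j1 → |·| ≈ 1.4142, ∠ ≈ 45.00°
|G| = 20 · 1 / (1.4142) ≈ 14.142
Gain = 20 log₁₀(14.142) ≈ 23.01 dB
∠G = (0°) − (45.00°) = -45.00°

23.0 dB, -45.0°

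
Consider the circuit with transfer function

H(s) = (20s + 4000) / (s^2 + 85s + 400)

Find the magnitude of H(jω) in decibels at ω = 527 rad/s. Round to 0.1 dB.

-27.9 dB

Substitute s = j527:
Numerator: 20(j527) + 4000 = 4000 + j10540
Denominator: (j527)^2 + 85(j527) + 400 = -277329 + j44795
|N| = √(4000² + 10540²) ≈ 11273, ∠N ≈ 69.22°
|D| = √(277329² + 44795²) ≈ 2.8092e+05, ∠D ≈ 170.82°
|H| = 11273 / 2.8092e+05 ≈ 0.040129
Gain = 20 log₁₀(0.040129) ≈ -27.93 dB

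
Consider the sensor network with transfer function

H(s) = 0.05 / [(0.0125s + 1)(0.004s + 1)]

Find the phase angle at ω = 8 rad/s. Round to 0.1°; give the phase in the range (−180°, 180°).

-7.5°

At ω = 8 rad/s:
pole (1 + j8·0.0125) = 1 + j0.1 → |·| ≈ 1.005, ∠ ≈ 5.71°
pole (1 + j8·0.004) = 1 + j0.032 → |·| ≈ 1.0005, ∠ ≈ 1.83°
∠H = (0°) − (5.71° + 1.83°) = -7.54°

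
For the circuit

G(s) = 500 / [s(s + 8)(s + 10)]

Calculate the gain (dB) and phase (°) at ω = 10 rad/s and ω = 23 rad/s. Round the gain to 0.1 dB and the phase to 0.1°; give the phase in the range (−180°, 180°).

ω = 10: -11.2 dB, 173.7°; ω = 23: -29.0 dB, 132.7°

At s = jω = j10:
pole (s+8): 8 + j10 → |·| = √(8²+10²) = √164 ≈ 12.806, ∠ = arctan(10/8) ≈ 51.34°
pole (s+10): 10 + j10 → |·| = √(10²+10²) = √200 ≈ 14.142, ∠ = arctan(10/10) ≈ 45.00°
pole at origin: |s| = 10, ∠ = 90.00° (in denominator)
|G| = 500 / 1811 ≈ 0.27609
Gain = 20 log₁₀(0.27609) ≈ -11.18 dB
∠G = 0.00° − 186.34° = -186.34° ≡ 173.66° (principal value)

At s = jω = j23:
pole (s+8): 8 + j23 → |·| = √(8²+23²) = √593 ≈ 24.352, ∠ = arctan(23/8) ≈ 70.82°
pole (s+10): 10 + j23 → |·| = √(10²+23²) = √629 ≈ 25.08, ∠ = arctan(23/10) ≈ 66.50°
pole at origin: |s| = 23, ∠ = 90.00° (in denominator)
|G| = 500 / 14047 ≈ 0.035595
Gain = 20 log₁₀(0.035595) ≈ -28.97 dB
∠G = 0.00° − 227.32° = -227.32° ≡ 132.68° (principal value)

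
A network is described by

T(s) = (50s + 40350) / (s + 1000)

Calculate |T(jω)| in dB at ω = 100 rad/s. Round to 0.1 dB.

32.1 dB

Substitute s = j100:
Numerator: 50(j100) + 40350 = 40350 + j5000
Denominator: (j100) + 1000 = 1000 + j100
|N| = √(40350² + 5000²) ≈ 40659, ∠N ≈ 7.06°
|D| = √(1000² + 100²) ≈ 1005, ∠D ≈ 5.71°
|T| = 40659 / 1005 ≈ 40.457
Gain = 20 log₁₀(40.457) ≈ 32.14 dB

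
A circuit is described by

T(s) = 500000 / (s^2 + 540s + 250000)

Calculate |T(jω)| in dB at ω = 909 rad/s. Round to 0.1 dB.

-3.6 dB

At s = jω = j909:
quadratic: (j909)² + 540·j909 + 250000 = -576281 + j490860 → |·| ≈ 7.57e+05, ∠ ≈ 139.58°
|T| = 500000 / 7.57e+05 ≈ 0.6605
Gain = 20 log₁₀(0.6605) ≈ -3.60 dB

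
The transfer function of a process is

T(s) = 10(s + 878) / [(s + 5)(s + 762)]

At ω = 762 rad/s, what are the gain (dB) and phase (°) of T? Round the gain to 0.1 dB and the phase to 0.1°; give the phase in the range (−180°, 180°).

-37.0 dB, -93.7°

At s = jω = j762:
zero (s+878): 878 + j762 → |·| = √(878²+762²) = √1351528 ≈ 1162.6, ∠ = arctan(762/878) ≈ 40.95°
pole (s+5): 5 + j762 → |·| = √(5²+762²) = √580669 ≈ 762.02, ∠ = arctan(762/5) ≈ 89.62°
pole (s+762): 762 + j762 → |·| = √(762²+762²) = √1161288 ≈ 1077.6, ∠ = arctan(762/762) ≈ 45.00°
|T| = 10 · 1162.6 / 8.2115e+05 ≈ 0.014158
Gain = 20 log₁₀(0.014158) ≈ -36.98 dB
∠T = 40.95° − 134.62° = -93.67°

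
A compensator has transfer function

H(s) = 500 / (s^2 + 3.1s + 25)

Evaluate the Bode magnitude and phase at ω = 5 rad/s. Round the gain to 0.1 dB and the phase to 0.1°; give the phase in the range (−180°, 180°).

30.2 dB, -90.0°

At s = jω = j5:
quadratic: (j5)² + 3.1·j5 + 25 = 0 + j15.5 → |·| ≈ 15.5, ∠ ≈ 90.00°
|H| = 500 / 15.5 ≈ 32.258
Gain = 20 log₁₀(32.258) ≈ 30.17 dB
∠H = 0.00° − 90.00° = -90.00°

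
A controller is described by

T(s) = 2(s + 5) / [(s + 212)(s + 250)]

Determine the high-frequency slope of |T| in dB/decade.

Each pole contributes −20 dB/decade at high frequency; each zero contributes +20 dB/decade.
Net: 1 zero(s) − 2 pole(s) → -20 dB/decade.

-20 dB/decade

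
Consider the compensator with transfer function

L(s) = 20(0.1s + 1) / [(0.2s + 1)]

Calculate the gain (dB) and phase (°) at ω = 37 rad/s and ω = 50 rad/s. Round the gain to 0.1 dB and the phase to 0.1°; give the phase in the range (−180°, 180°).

At ω = 37 rad/s:
zero (1 + j37·0.1) = 1 + j3.7 → |·| ≈ 3.8328, ∠ ≈ 74.88°
pole (1 + j37·0.2) = 1 + j7.4 → |·| ≈ 7.4673, ∠ ≈ 82.30°
|L| = 20 · 3.8328 / (7.4673) ≈ 10.266
Gain = 20 log₁₀(10.266) ≈ 20.23 dB
∠L = (74.88°) − (82.30°) = -7.42°

At ω = 50 rad/s:
zero (1 + j50·0.1) = 1 + j5 → |·| ≈ 5.099, ∠ ≈ 78.69°
pole (1 + j50·0.2) = 1 + j10 → |·| ≈ 10.05, ∠ ≈ 84.29°
|L| = 20 · 5.099 / (10.05) ≈ 10.147
Gain = 20 log₁₀(10.147) ≈ 20.13 dB
∠L = (78.69°) − (84.29°) = -5.60°

ω = 37: 20.2 dB, -7.4°; ω = 50: 20.1 dB, -5.6°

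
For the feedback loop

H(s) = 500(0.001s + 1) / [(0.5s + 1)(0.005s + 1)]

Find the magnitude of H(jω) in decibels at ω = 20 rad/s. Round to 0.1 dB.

At ω = 20 rad/s:
zero (1 + j20·0.001) = 1 + j0.02 → |·| ≈ 1.0002, ∠ ≈ 1.15°
pole (1 + j20·0.5) = 1 + j10 → |·| ≈ 10.05, ∠ ≈ 84.29°
pole (1 + j20·0.005) = 1 + j0.1 → |·| ≈ 1.005, ∠ ≈ 5.71°
|H| = 500 · 1.0002 / (10.05 · 1.005) ≈ 49.514
Gain = 20 log₁₀(49.514) ≈ 33.89 dB

33.9 dB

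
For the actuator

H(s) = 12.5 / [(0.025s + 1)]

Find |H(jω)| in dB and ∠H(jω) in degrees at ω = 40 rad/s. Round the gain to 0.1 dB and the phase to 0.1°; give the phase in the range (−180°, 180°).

At ω = 40 rad/s:
pole (1 + j40·0.025) = 1 + j1 → |·| ≈ 1.4142, ∠ ≈ 45.00°
|H| = 12.5 · 1 / (1.4142) ≈ 8.8389
Gain = 20 log₁₀(8.8389) ≈ 18.93 dB
∠H = (0°) − (45.00°) = -45.00°

18.9 dB, -45.0°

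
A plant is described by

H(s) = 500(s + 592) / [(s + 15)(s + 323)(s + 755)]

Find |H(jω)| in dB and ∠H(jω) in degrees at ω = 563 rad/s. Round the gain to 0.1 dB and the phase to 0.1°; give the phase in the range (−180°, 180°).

-58.5 dB, -141.8°

At s = jω = j563:
zero (s+592): 592 + j563 → |·| = √(592²+563²) = √667433 ≈ 816.97, ∠ = arctan(563/592) ≈ 43.56°
pole (s+15): 15 + j563 → |·| = √(15²+563²) = √317194 ≈ 563.2, ∠ = arctan(563/15) ≈ 88.47°
pole (s+323): 323 + j563 → |·| = √(323²+563²) = √421298 ≈ 649.07, ∠ = arctan(563/323) ≈ 60.16°
pole (s+755): 755 + j563 → |·| = √(755²+563²) = √886994 ≈ 941.8, ∠ = arctan(563/755) ≈ 36.71°
|H| = 500 · 816.97 / 3.4428e+08 ≈ 0.0011865
Gain = 20 log₁₀(0.0011865) ≈ -58.51 dB
∠H = 43.56° − 185.34° = -141.78°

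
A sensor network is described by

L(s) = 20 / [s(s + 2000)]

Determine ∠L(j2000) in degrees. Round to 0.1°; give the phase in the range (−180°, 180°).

-135.0°

At s = jω = j2000:
pole (s+2000): 2000 + j2000 → |·| = √(2000²+2000²) = √8000000 ≈ 2828.4, ∠ = arctan(2000/2000) ≈ 45.00°
pole at origin: |s| = 2000, ∠ = 90.00° (in denominator)
∠L = 0.00° − 135.00° = -135.00°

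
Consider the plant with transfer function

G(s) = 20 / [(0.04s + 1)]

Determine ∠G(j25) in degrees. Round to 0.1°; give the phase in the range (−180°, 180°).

At ω = 25 rad/s:
pole (1 + j25·0.04) = 1 + j1 → |·| ≈ 1.4142, ∠ ≈ 45.00°
∠G = (0°) − (45.00°) = -45.00°

-45.0°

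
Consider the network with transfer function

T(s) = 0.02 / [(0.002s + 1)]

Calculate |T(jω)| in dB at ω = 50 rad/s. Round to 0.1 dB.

-34.0 dB

At ω = 50 rad/s:
pole (1 + j50·0.002) = 1 + j0.1 → |·| ≈ 1.005, ∠ ≈ 5.71°
|T| = 0.02 · 1 / (1.005) ≈ 0.0199
Gain = 20 log₁₀(0.0199) ≈ -34.02 dB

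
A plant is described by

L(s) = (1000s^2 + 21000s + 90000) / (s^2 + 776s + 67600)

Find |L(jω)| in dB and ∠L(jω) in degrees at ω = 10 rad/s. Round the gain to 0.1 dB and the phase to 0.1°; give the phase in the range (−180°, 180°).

9.8 dB, 86.2°

Substitute s = j10:
Numerator: 1000(j10)^2 + 21000(j10) + 90000 = -10000 + j210000
Denominator: (j10)^2 + 776(j10) + 67600 = 67500 + j7760
|N| = √(10000² + 210000²) ≈ 2.1024e+05, ∠N ≈ 92.73°
|D| = √(67500² + 7760²) ≈ 67945, ∠D ≈ 6.56°
|L| = 2.1024e+05 / 67945 ≈ 3.0943
Gain = 20 log₁₀(3.0943) ≈ 9.81 dB
∠L = 92.73° − 6.56° = 86.17°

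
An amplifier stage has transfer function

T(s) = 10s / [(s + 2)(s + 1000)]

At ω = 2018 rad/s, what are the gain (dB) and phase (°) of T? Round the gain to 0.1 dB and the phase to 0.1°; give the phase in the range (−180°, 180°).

At s = jω = j2018:
zero at origin: s = j2018 → |·| = 2018, ∠ = 90.00°
pole (s+2): 2 + j2018 → |·| = √(2²+2018²) = √4072328 ≈ 2018, ∠ = arctan(2018/2) ≈ 89.94°
pole (s+1000): 1000 + j2018 → |·| = √(1000²+2018²) = √5072324 ≈ 2252.2, ∠ = arctan(2018/1000) ≈ 63.64°
|T| = 10 · 2018 / 4.5449e+06 ≈ 0.0044401
Gain = 20 log₁₀(0.0044401) ≈ -47.05 dB
∠T = 90.00° − 153.58° = -63.58°

-47.1 dB, -63.6°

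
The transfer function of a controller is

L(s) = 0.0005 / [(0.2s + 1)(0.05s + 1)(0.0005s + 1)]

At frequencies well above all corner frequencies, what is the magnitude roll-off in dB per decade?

Each pole contributes −20 dB/decade at high frequency; each zero contributes +20 dB/decade.
Net: 0 zero(s) − 3 pole(s) → -60 dB/decade.

-60 dB/decade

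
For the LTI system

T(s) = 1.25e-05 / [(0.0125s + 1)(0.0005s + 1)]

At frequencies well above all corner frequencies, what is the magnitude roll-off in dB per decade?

Each pole contributes −20 dB/decade at high frequency; each zero contributes +20 dB/decade.
Net: 0 zero(s) − 2 pole(s) → -40 dB/decade.

-40 dB/decade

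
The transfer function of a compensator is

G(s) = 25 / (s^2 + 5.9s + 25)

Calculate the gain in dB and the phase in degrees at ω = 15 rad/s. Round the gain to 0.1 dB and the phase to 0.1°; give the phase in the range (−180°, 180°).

At s = jω = j15:
quadratic: (j15)² + 5.9·j15 + 25 = -200 + j88.5 → |·| ≈ 218.71, ∠ ≈ 156.13°
|G| = 25 / 218.71 ≈ 0.11431
Gain = 20 log₁₀(0.11431) ≈ -18.84 dB
∠G = 0.00° − 156.13° = -156.13°

-18.8 dB, -156.1°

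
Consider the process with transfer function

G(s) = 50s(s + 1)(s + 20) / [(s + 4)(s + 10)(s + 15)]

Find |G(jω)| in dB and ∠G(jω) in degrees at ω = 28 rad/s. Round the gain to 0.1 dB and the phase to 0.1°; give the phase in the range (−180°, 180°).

At s = jω = j28:
zero (s+1): 1 + j28 → |·| = √(1²+28²) = √785 ≈ 28.018, ∠ = arctan(28/1) ≈ 87.95°
zero (s+20): 20 + j28 → |·| = √(20²+28²) = √1184 ≈ 34.409, ∠ = arctan(28/20) ≈ 54.46°
zero at origin: s = j28 → |·| = 28, ∠ = 90.00°
pole (s+4): 4 + j28 → |·| = √(4²+28²) = √800 ≈ 28.284, ∠ = arctan(28/4) ≈ 81.87°
pole (s+10): 10 + j28 → |·| = √(10²+28²) = √884 ≈ 29.732, ∠ = arctan(28/10) ≈ 70.35°
pole (s+15): 15 + j28 → |·| = √(15²+28²) = √1009 ≈ 31.765, ∠ = arctan(28/15) ≈ 61.82°
|G| = 50 · 26994 / 26712 ≈ 50.528
Gain = 20 log₁₀(50.528) ≈ 34.07 dB
∠G = 232.41° − 214.04° = 18.37°

34.1 dB, 18.4°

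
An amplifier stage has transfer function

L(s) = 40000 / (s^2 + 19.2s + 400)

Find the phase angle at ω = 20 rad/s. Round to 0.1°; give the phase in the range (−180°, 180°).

At s = jω = j20:
quadratic: (j20)² + 19.2·j20 + 400 = 0 + j384 → |·| ≈ 384, ∠ ≈ 90.00°
∠L = 0.00° − 90.00° = -90.00°

-90.0°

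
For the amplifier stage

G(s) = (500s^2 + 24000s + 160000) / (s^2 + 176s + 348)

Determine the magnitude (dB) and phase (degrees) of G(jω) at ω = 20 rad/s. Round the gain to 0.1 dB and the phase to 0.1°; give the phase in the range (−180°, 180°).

Substitute s = j20:
Numerator: 500(j20)^2 + 24000(j20) + 160000 = -40000 + j480000
Denominator: (j20)^2 + 176(j20) + 348 = -52 + j3520
|N| = √(40000² + 480000²) ≈ 4.8166e+05, ∠N ≈ 94.76°
|D| = √(52² + 3520²) ≈ 3520.4, ∠D ≈ 90.85°
|G| = 4.8166e+05 / 3520.4 ≈ 136.82
Gain = 20 log₁₀(136.82) ≈ 42.72 dB
∠G = 94.76° − 90.85° = 3.91°

42.7 dB, 3.9°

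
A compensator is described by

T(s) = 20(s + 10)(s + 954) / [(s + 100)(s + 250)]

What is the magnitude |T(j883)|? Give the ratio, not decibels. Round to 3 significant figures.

At s = jω = j883:
zero (s+10): 10 + j883 → |·| = √(10²+883²) = √779789 ≈ 883.06, ∠ = arctan(883/10) ≈ 89.35°
zero (s+954): 954 + j883 → |·| = √(954²+883²) = √1689805 ≈ 1299.9, ∠ = arctan(883/954) ≈ 42.79°
pole (s+100): 100 + j883 → |·| = √(100²+883²) = √789689 ≈ 888.64, ∠ = arctan(883/100) ≈ 83.54°
pole (s+250): 250 + j883 → |·| = √(250²+883²) = √842189 ≈ 917.71, ∠ = arctan(883/250) ≈ 74.19°
|T| = 20 · 1.1479e+06 / 8.1551e+05 ≈ 28.152

28.2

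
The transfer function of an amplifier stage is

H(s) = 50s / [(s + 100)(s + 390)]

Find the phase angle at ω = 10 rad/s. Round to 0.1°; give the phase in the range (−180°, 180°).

At s = jω = j10:
zero at origin: s = j10 → |·| = 10, ∠ = 90.00°
pole (s+100): 100 + j10 → |·| = √(100²+10²) = √10100 ≈ 100.5, ∠ = arctan(10/100) ≈ 5.71°
pole (s+390): 390 + j10 → |·| = √(390²+10²) = √152200 ≈ 390.13, ∠ = arctan(10/390) ≈ 1.47°
∠H = 90.00° − 7.18° = 82.82°

82.8°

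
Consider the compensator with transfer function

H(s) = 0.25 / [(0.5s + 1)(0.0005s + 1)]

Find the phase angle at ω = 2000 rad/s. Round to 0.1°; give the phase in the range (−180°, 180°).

-134.9°

At ω = 2000 rad/s:
pole (1 + j2000·0.5) = 1 + j1000 → |·| ≈ 1000, ∠ ≈ 89.94°
pole (1 + j2000·0.0005) = 1 + j1 → |·| ≈ 1.4142, ∠ ≈ 45.00°
∠H = (0°) − (89.94° + 45.00°) = -134.94°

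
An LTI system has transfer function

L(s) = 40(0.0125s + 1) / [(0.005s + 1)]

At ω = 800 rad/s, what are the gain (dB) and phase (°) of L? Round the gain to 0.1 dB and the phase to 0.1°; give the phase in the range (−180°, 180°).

39.8 dB, 8.3°

At ω = 800 rad/s:
zero (1 + j800·0.0125) = 1 + j10 → |·| ≈ 10.05, ∠ ≈ 84.29°
pole (1 + j800·0.005) = 1 + j4 → |·| ≈ 4.1231, ∠ ≈ 75.96°
|L| = 40 · 10.05 / (4.1231) ≈ 97.499
Gain = 20 log₁₀(97.499) ≈ 39.78 dB
∠L = (84.29°) − (75.96°) = 8.33°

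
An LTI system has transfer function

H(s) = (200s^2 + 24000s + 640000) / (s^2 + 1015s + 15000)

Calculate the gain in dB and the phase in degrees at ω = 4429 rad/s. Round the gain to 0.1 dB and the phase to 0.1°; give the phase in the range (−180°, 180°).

45.8 dB, 11.4°

Substitute s = j4429:
Numerator: 200(j4429)^2 + 24000(j4429) + 640000 = -3922568200 + j106296000
Denominator: (j4429)^2 + 1015(j4429) + 15000 = -19601041 + j4495435
|N| = √(3922568200² + 106296000²) ≈ 3.924e+09, ∠N ≈ 178.45°
|D| = √(19601041² + 4495435²) ≈ 2.011e+07, ∠D ≈ 167.08°
|H| = 3.924e+09 / 2.011e+07 ≈ 195.13
Gain = 20 log₁₀(195.13) ≈ 45.81 dB
∠H = 178.45° − 167.08° = 11.37°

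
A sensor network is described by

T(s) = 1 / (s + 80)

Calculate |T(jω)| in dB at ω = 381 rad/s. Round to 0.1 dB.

At s = jω = j381:
pole (s+80): 80 + j381 → |·| = √(80²+381²) = √151561 ≈ 389.31, ∠ = arctan(381/80) ≈ 78.14°
|T| = 1 / 389.31 ≈ 0.0025686
Gain = 20 log₁₀(0.0025686) ≈ -51.81 dB

-51.8 dB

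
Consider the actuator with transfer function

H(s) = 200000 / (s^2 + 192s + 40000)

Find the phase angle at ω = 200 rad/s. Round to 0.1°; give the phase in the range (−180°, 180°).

At s = jω = j200:
quadratic: (j200)² + 192·j200 + 40000 = 0 + j38400 → |·| ≈ 38400, ∠ ≈ 90.00°
∠H = 0.00° − 90.00° = -90.00°

-90.0°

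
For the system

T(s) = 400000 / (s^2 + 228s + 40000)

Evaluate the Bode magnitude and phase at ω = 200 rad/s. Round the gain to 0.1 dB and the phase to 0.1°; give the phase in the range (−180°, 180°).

18.9 dB, -90.0°

At s = jω = j200:
quadratic: (j200)² + 228·j200 + 40000 = 0 + j45600 → |·| ≈ 45600, ∠ ≈ 90.00°
|T| = 400000 / 45600 ≈ 8.7719
Gain = 20 log₁₀(8.7719) ≈ 18.86 dB
∠T = 0.00° − 90.00° = -90.00°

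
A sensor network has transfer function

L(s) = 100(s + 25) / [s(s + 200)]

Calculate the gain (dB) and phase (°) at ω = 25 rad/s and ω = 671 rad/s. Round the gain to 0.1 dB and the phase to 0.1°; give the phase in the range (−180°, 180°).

ω = 25: -3.1 dB, -52.1°; ω = 671: -16.9 dB, -75.5°

At s = jω = j25:
zero (s+25): 25 + j25 → |·| = √(25²+25²) = √1250 ≈ 35.355, ∠ = arctan(25/25) ≈ 45.00°
pole (s+200): 200 + j25 → |·| = √(200²+25²) = √40625 ≈ 201.56, ∠ = arctan(25/200) ≈ 7.13°
pole at origin: |s| = 25, ∠ = 90.00° (in denominator)
|L| = 100 · 35.355 / 5039 ≈ 0.70163
Gain = 20 log₁₀(0.70163) ≈ -3.08 dB
∠L = 45.00° − 97.13° = -52.13°

At s = jω = j671:
zero (s+25): 25 + j671 → |·| = √(25²+671²) = √450866 ≈ 671.47, ∠ = arctan(671/25) ≈ 87.87°
pole (s+200): 200 + j671 → |·| = √(200²+671²) = √490241 ≈ 700.17, ∠ = arctan(671/200) ≈ 73.40°
pole at origin: |s| = 671, ∠ = 90.00° (in denominator)
|L| = 100 · 671.47 / 4.6981e+05 ≈ 0.14292
Gain = 20 log₁₀(0.14292) ≈ -16.90 dB
∠L = 87.87° − 163.40° = -75.53°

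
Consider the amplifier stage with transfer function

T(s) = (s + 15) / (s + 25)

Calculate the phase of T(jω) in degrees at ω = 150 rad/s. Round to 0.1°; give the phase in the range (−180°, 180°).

3.8°

Substitute s = j150:
Numerator: (j150) + 15 = 15 + j150
Denominator: (j150) + 25 = 25 + j150
|N| = √(15² + 150²) ≈ 150.75, ∠N ≈ 84.29°
|D| = √(25² + 150²) ≈ 152.07, ∠D ≈ 80.54°
∠T = 84.29° − 80.54° = 3.75°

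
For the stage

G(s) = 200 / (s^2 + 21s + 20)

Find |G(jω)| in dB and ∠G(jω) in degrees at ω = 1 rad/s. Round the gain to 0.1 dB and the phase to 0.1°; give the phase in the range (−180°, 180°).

Substitute s = j1:
Numerator: 200 = 200 + j0
Denominator: (j1)^2 + 21(j1) + 20 = 19 + j21
|N| = √(200² + 0²) ≈ 200, ∠N ≈ 0.00°
|D| = √(19² + 21²) ≈ 28.32, ∠D ≈ 47.86°
|G| = 200 / 28.32 ≈ 7.0621
Gain = 20 log₁₀(7.0621) ≈ 16.98 dB
∠G = 0.00° − 47.86° = -47.86°

17.0 dB, -47.9°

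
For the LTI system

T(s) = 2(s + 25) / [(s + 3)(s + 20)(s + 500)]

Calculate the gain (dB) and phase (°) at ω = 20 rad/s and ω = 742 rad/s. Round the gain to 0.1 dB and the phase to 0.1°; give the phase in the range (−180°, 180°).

At s = jω = j20:
zero (s+25): 25 + j20 → |·| = √(25²+20²) = √1025 ≈ 32.016, ∠ = arctan(20/25) ≈ 38.66°
pole (s+3): 3 + j20 → |·| = √(3²+20²) = √409 ≈ 20.224, ∠ = arctan(20/3) ≈ 81.47°
pole (s+20): 20 + j20 → |·| = √(20²+20²) = √800 ≈ 28.284, ∠ = arctan(20/20) ≈ 45.00°
pole (s+500): 500 + j20 → |·| = √(500²+20²) = √250400 ≈ 500.4, ∠ = arctan(20/500) ≈ 2.29°
|T| = 2 · 32.016 / 2.8624e+05 ≈ 0.0002237
Gain = 20 log₁₀(0.0002237) ≈ -73.01 dB
∠T = 38.66° − 128.76° = -90.10°

At s = jω = j742:
zero (s+25): 25 + j742 → |·| = √(25²+742²) = √551189 ≈ 742.42, ∠ = arctan(742/25) ≈ 88.07°
pole (s+3): 3 + j742 → |·| = √(3²+742²) = √550573 ≈ 742.01, ∠ = arctan(742/3) ≈ 89.77°
pole (s+20): 20 + j742 → |·| = √(20²+742²) = √550964 ≈ 742.27, ∠ = arctan(742/20) ≈ 88.46°
pole (s+500): 500 + j742 → |·| = √(500²+742²) = √800564 ≈ 894.74, ∠ = arctan(742/500) ≈ 56.03°
|T| = 2 · 742.42 / 4.928e+08 ≈ 3.0131e-06
Gain = 20 log₁₀(3.0131e-06) ≈ -110.42 dB
∠T = 88.07° − 234.26° = -146.19°

ω = 20: -73.0 dB, -90.1°; ω = 742: -110.4 dB, -146.2°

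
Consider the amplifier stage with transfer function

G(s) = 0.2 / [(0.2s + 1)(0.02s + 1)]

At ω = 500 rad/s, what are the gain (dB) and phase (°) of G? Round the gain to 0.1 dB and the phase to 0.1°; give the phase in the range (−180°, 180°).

-74.0 dB, -173.7°

At ω = 500 rad/s:
pole (1 + j500·0.2) = 1 + j100 → |·| ≈ 100, ∠ ≈ 89.43°
pole (1 + j500·0.02) = 1 + j10 → |·| ≈ 10.05, ∠ ≈ 84.29°
|G| = 0.2 · 1 / (100 · 10.05) ≈ 0.000199
Gain = 20 log₁₀(0.000199) ≈ -74.02 dB
∠G = (0°) − (89.43° + 84.29°) = -173.72°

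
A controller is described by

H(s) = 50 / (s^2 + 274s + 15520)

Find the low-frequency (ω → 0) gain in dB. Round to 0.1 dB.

-49.8 dB

H(0) = 50 / 15520 ≈ 0.0032216
20 log₁₀(0.0032216) ≈ -49.84 dB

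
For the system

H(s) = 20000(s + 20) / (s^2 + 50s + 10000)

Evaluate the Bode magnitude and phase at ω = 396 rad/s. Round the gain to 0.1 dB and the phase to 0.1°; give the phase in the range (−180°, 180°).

34.6 dB, -85.2°

At s = jω = j396:
zero (s+20): 20 + j396 → |·| = √(20²+396²) = √157216 ≈ 396.5, ∠ = arctan(396/20) ≈ 87.11°
quadratic: (j396)² + 50·j396 + 10000 = -146816 + j19800 → |·| ≈ 1.4815e+05, ∠ ≈ 172.32°
|H| = 20000 · 396.5 / 1.4815e+05 ≈ 53.527
Gain = 20 log₁₀(53.527) ≈ 34.57 dB
∠H = 87.11° − 172.32° = -85.21°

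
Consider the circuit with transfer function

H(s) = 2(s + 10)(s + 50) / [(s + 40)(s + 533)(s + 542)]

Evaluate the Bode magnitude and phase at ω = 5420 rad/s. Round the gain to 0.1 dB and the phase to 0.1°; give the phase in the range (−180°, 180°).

-68.7 dB, -78.9°

At s = jω = j5420:
zero (s+10): 10 + j5420 → |·| = √(10²+5420²) = √29376500 ≈ 5420, ∠ = arctan(5420/10) ≈ 89.89°
zero (s+50): 50 + j5420 → |·| = √(50²+5420²) = √29378900 ≈ 5420.2, ∠ = arctan(5420/50) ≈ 89.47°
pole (s+40): 40 + j5420 → |·| = √(40²+5420²) = √29378000 ≈ 5420.1, ∠ = arctan(5420/40) ≈ 89.58°
pole (s+533): 533 + j5420 → |·| = √(533²+5420²) = √29660489 ≈ 5446.1, ∠ = arctan(5420/533) ≈ 84.38°
pole (s+542): 542 + j5420 → |·| = √(542²+5420²) = √29670164 ≈ 5447, ∠ = arctan(5420/542) ≈ 84.29°
|H| = 2 · 2.9377e+07 / 1.6079e+11 ≈ 0.00036541
Gain = 20 log₁₀(0.00036541) ≈ -68.74 dB
∠H = 179.36° − 258.25° = -78.89°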